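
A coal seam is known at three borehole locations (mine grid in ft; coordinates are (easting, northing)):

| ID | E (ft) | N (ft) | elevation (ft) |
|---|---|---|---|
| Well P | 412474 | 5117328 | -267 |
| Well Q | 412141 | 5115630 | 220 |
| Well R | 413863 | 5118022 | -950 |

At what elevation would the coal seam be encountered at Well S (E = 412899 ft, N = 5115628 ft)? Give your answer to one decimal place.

-72.4 ft

Let the plane be z = a·E + b·N + c.
Well Q−Well P: −333a − 1698b = 487;  Well R−Well P: 1389a + 694b = −683.
Solving gives a = −0.386268814, b = −0.211055645.
Then c = -267 − a·412474 − b·5117328 = 1239099.80.
At (412899, 5115628): z = −159490.0 − 1079682.2 + 1239099.80 = -72.4 ft.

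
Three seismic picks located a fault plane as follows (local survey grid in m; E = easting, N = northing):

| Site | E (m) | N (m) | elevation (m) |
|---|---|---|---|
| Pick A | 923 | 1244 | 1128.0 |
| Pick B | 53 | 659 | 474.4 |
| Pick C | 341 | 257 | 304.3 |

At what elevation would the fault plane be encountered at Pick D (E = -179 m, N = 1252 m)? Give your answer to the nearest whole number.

786 m

Two edge vectors: Pick A→Pick B = (-870, -585, -653.6), Pick A→Pick C = (-582, -987, -823.7).
Normal n = (Pick A→Pick B) × (Pick A→Pick C) = (-163238.7, -336223.8, 518220).
So ∂z/∂E = −n_x/n_z = 0.31500 and ∂z/∂N = −n_y/n_z = 0.64881.
Intercept c from Pick A: 1128 − 290.74 − 807.11 = 30.14.
At (-179, 1252): z = −56.4 + 812.3 + 30.14 = 786.1 m.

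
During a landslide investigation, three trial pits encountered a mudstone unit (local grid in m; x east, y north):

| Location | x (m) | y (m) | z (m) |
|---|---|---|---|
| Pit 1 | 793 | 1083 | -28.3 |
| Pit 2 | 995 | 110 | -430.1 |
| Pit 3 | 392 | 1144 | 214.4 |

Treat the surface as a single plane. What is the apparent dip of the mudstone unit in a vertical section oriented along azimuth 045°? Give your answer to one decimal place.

10.6°

Two edge vectors: Pit 1→Pit 2 = (202, -973, -401.8), Pit 1→Pit 3 = (-401, 61, 242.7).
Normal n = (Pit 1→Pit 2) × (Pit 1→Pit 3) = (-211637.3, 112096.4, -377851).
So ∂z/∂x = −n_x/n_z = −0.56011 and ∂z/∂y = −n_y/n_z = 0.29667.
Unit vector along 045° is (sin 45°, cos 45°) = (0.7071, 0.7071).
Slope in that direction = a·(0.7071) + b·(0.7071) = −0.18628.
Apparent dip = arctan|0.18628| = 10.6° (true dip is 32.4°, so apparent ≤ true as expected).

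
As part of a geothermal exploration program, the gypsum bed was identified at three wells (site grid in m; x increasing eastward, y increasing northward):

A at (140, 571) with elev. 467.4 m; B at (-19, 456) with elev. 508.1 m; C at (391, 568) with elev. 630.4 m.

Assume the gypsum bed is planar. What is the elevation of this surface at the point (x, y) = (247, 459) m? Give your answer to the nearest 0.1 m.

673.2 m

Let the plane be z = a·x + b·y + c.
B−A: −159a − 115b = 40.7;  C−A: 251a − 3b = 163.
Solving gives a = 0.63468, b = −1.23143.
Then c = 467.4 − a·140 − b·571 = 1081.69.
At (247, 459): z = 156.8 − 565.2 + 1081.69 = 673.2 m.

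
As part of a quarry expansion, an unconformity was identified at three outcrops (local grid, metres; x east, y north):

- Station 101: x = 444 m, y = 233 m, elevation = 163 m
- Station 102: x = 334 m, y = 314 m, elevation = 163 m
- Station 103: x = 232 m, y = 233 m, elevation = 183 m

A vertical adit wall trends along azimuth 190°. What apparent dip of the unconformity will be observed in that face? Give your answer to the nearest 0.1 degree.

8.1°

Let the plane be z = a·x + b·y + c.
Station 102−Station 101: −110a + 81b = 0;  Station 103−Station 101: −212a + 0b = 20.
Solving gives a = −0.09434, b = −0.12812.
Unit vector along 190° is (sin 190°, cos 190°) = (-0.1736, -0.9848).
Slope in that direction = a·(-0.1736) + b·(-0.9848) = 0.14255.
Apparent dip = arctan|0.14255| = 8.1° (true dip is 9.0°, so apparent ≤ true as expected).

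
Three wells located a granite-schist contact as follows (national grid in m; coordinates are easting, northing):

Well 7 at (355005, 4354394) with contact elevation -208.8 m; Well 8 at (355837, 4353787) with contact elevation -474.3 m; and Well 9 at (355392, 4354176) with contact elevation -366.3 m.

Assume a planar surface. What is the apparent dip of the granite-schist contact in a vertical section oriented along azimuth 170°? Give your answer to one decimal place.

21.7°

Let the plane be z = a·easting + b·northing + c.
Well 8−Well 7: 832a − 607b = −265.5;  Well 9−Well 7: 387a − 218b = −157.5.
Solving gives a = −0.70468, b = −0.52849.
Unit vector along 170° is (sin 170°, cos 170°) = (0.1736, -0.9848).
Slope in that direction = a·(0.1736) + b·(-0.9848) = 0.39809.
Apparent dip = arctan|0.39809| = 21.7° (true dip is 41.4°, so apparent ≤ true as expected).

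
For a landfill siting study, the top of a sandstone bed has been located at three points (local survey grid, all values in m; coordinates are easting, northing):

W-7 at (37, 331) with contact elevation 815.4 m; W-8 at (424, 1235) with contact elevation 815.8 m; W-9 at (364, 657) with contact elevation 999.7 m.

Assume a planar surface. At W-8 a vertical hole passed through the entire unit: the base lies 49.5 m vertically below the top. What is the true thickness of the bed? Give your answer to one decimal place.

Let the plane be z = a·easting + b·northing + c.
W-8−W-7: 387a + 904b = 0.4;  W-9−W-7: 327a + 326b = 184.3.
Solving gives a = 0.98248, b = −0.42015.
|∇z| = √(a²+b²) = 1.06855, so dip δ = arctan(1.06855) = 46.90°.
True thickness = vertical thickness × cos δ = 49.5 × cos 46.90° = 33.8 m.

33.8 m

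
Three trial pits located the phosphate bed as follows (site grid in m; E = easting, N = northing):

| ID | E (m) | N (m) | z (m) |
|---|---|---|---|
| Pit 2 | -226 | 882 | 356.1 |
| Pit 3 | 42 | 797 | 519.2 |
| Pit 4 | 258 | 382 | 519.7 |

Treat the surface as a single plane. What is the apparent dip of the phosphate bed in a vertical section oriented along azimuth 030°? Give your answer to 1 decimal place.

34.7°

Two edge vectors: Pit 2→Pit 3 = (268, -85, 163.1), Pit 2→Pit 4 = (484, -500, 163.6).
Normal n = (Pit 2→Pit 3) × (Pit 2→Pit 4) = (67644, 35095.6, -92860).
So ∂z/∂E = −n_x/n_z = 0.72845 and ∂z/∂N = −n_y/n_z = 0.37794.
Unit vector along 030° is (sin 30°, cos 30°) = (0.5000, 0.8660).
Slope in that direction = a·(0.5000) + b·(0.8660) = 0.69153.
Apparent dip = arctan|0.69153| = 34.7° (true dip is 39.4°, so apparent ≤ true as expected).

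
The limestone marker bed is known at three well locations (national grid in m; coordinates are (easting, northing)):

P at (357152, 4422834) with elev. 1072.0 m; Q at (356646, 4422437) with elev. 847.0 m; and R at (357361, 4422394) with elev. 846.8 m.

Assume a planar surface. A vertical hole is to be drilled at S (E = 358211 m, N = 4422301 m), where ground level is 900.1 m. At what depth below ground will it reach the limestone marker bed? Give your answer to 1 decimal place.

75.6 m

Two edge vectors: P→Q = (-506, -397, -225), P→R = (209, -440, -225.2).
Normal n = (P→Q) × (P→R) = (-9595.6, -160976.2, 305613).
So ∂z/∂E = −n_x/n_z = 0.031397879 and ∂z/∂N = −n_y/n_z = 0.526732174.
Intercept c from P: 1072 − 11213.82 − 2329648.97 = −2339790.78.
At (358211, 4422301): z_contact = 11247.07 + 2329368.22 − 2339790.78 = 824.50 m.
Depth below ground = 900.1 − 824.50 = 75.6 m.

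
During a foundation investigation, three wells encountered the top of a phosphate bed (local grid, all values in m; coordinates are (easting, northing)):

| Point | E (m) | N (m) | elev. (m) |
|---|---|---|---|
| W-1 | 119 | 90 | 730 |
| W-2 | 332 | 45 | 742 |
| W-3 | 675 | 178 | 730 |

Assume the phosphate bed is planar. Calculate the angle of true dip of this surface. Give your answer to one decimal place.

8.8°

Let the plane be z = a·E + b·N + c.
W-2−W-1: 213a − 45b = 12;  W-3−W-1: 556a + 88b = 0.
Solving gives a = 0.02413, b = −0.15245.
Gradient magnitude |∇z| = √(a² + b²) = √(0.00058 + 0.02324) = 0.15435.
True dip = arctan(0.15435) = 8.8°, dipping toward N (azimuth ≈ 351°).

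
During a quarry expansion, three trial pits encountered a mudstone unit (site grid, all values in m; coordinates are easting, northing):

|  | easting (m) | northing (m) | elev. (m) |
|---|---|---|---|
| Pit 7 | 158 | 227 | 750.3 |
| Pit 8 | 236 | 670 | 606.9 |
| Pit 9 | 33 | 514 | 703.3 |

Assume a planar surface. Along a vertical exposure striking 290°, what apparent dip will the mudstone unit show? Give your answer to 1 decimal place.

Let the plane be z = a·easting + b·northing + c.
Pit 8−Pit 7: 78a + 443b = −143.4;  Pit 9−Pit 7: −125a + 287b = −47.
Solving gives a = −0.26150, b = −0.27766.
Unit vector along 290° is (sin 290°, cos 290°) = (-0.9397, 0.3420).
Slope in that direction = a·(-0.9397) + b·(0.3420) = 0.15077.
Apparent dip = arctan|0.15077| = 8.6° (true dip is 20.9°, so apparent ≤ true as expected).

8.6°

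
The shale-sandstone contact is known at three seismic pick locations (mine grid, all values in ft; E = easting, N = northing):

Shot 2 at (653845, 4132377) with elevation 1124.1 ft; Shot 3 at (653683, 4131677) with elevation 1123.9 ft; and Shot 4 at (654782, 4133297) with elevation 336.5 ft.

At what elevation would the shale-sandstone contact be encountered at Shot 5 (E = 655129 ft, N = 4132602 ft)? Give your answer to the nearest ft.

Let the plane be z = a·E + b·N + c.
Shot 3−Shot 2: −162a − 700b = −0.2;  Shot 4−Shot 2: 937a + 920b = −787.6.
Solving gives a = −1.08807955, b = 0.25209841.
Then c = 1124.1 − a·653845 − b·4132377 = −329206.20.
At (655129, 4132602): z = −712832.5 + 1041822.4 − 329206.20 = -216.3 ft.

-216 ft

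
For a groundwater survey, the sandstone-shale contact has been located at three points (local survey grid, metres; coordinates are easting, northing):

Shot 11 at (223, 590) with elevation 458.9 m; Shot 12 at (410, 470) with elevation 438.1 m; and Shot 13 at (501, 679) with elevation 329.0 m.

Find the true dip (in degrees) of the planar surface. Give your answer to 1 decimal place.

27.0°

Two edge vectors: Shot 11→Shot 12 = (187, -120, -20.8), Shot 11→Shot 13 = (278, 89, -129.9).
Normal n = (Shot 11→Shot 12) × (Shot 11→Shot 13) = (17439.2, 18508.9, 50003).
So ∂z/∂easting = −n_x/n_z = −0.34876 and ∂z/∂northing = −n_y/n_z = −0.37016.
Gradient magnitude |∇z| = √(a² + b²) = √(0.12164 + 0.13702) = 0.50858.
True dip = arctan(0.50858) = 27.0°, dipping toward NE (azimuth ≈ 043°).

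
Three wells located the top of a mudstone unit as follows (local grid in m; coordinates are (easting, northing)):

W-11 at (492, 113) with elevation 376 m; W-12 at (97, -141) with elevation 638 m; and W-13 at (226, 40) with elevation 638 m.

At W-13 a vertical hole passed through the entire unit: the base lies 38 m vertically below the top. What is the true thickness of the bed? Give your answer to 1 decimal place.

Two edge vectors: W-11→W-12 = (-395, -254, 262), W-11→W-13 = (-266, -73, 262).
Normal n = (W-11→W-12) × (W-11→W-13) = (-47422, 33798, -38729).
So ∂z/∂E = −n_x/n_z = −1.22446 and ∂z/∂N = −n_y/n_z = 0.87268.
|∇z| = √(a²+b²) = 1.50362, so dip δ = arctan(1.50362) = 56.37°.
True thickness = vertical thickness × cos δ = 38 × cos 56.37° = 21.0 m.

21.0 m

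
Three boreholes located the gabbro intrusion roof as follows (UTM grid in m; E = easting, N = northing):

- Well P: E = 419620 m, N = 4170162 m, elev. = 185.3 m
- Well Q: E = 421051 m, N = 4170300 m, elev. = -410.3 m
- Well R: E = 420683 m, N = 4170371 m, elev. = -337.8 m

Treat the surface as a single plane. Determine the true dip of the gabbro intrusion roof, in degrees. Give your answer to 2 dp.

39.75°

Two edge vectors: Well P→Well Q = (1431, 138, -595.6), Well P→Well R = (1063, 209, -523.1).
Normal n = (Well P→Well Q) × (Well P→Well R) = (52292.6, 115433.3, 152385).
So ∂z/∂E = −n_x/n_z = −0.34316 and ∂z/∂N = −n_y/n_z = −0.75751.
Gradient magnitude |∇z| = √(a² + b²) = √(0.11776 + 0.57382) = 0.83161.
True dip = arctan(0.83161) = 39.75°, dipping toward NNE (azimuth ≈ 024°).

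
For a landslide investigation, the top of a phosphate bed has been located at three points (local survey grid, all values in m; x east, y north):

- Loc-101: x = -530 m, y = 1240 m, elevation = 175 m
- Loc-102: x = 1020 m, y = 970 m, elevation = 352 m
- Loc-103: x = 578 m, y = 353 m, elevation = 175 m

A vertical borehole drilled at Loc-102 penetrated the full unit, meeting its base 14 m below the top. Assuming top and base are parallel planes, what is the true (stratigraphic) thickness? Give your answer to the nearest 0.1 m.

Two edge vectors: Loc-101→Loc-102 = (1550, -270, 177), Loc-101→Loc-103 = (1108, -887, 0).
Normal n = (Loc-101→Loc-102) × (Loc-101→Loc-103) = (156999, 196116, -1075690).
So ∂z/∂x = −n_x/n_z = 0.14595 and ∂z/∂y = −n_y/n_z = 0.18232.
|∇z| = √(a²+b²) = 0.23354, so dip δ = arctan(0.23354) = 13.15°.
True thickness = vertical thickness × cos δ = 14 × cos 13.15° = 13.6 m.

13.6 m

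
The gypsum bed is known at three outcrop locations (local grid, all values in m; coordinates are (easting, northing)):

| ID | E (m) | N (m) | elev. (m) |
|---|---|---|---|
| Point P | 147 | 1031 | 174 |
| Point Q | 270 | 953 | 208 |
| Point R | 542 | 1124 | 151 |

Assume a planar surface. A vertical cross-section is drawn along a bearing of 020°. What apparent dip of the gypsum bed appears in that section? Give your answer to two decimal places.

Two edge vectors: Point P→Point Q = (123, -78, 34), Point P→Point R = (395, 93, -23).
Normal n = (Point P→Point Q) × (Point P→Point R) = (-1368, 16259, 42249).
So ∂z/∂E = −n_x/n_z = 0.03238 and ∂z/∂N = −n_y/n_z = −0.38484.
Unit vector along 020° is (sin 20°, cos 20°) = (0.3420, 0.9397).
Slope in that direction = a·(0.3420) + b·(0.9397) = −0.35055.
Apparent dip = arctan|0.35055| = 19.32° (true dip is 21.1°, so apparent ≤ true as expected).

19.32°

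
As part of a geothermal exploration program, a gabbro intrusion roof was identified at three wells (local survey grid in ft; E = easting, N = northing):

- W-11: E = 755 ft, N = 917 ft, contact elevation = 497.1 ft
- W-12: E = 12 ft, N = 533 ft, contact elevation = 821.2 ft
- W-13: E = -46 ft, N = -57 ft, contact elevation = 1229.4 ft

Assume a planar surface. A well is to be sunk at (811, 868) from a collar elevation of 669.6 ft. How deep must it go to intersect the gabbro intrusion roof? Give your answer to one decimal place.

Two edge vectors: W-11→W-12 = (-743, -384, 324.1), W-11→W-13 = (-801, -974, 732.3).
Normal n = (W-11→W-12) × (W-11→W-13) = (34470.2, 284494.8, 416098).
So ∂z/∂E = −n_x/n_z = −0.08284 and ∂z/∂N = −n_y/n_z = −0.68372.
Intercept c from W-11: 497.1 + 62.55 + 626.97 = 1186.62.
At (811, 868): z_contact = −67.18 − 593.47 + 1186.62 = 525.96 ft.
Depth below ground = 669.6 − 525.96 = 143.6 ft.

143.6 ft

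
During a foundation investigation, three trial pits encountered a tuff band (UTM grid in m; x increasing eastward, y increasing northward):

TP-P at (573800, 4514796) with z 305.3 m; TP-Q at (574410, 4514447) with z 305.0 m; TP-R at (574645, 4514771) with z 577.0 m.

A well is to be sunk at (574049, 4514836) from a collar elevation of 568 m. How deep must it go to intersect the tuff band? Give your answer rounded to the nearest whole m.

Let the plane be z = a·x + b·y + c.
TP-Q−TP-P: 610a − 349b = −0.3;  TP-R−TP-P: 845a − 25b = 271.7.
Solving gives a = 0.33909925, b = 0.59355456.
Then c = 305.3 − a·573800 − b·4514796 = −2874047.59.
At (574049, 4514836): z_contact = 194659.6 + 2679801.5 − 2874047.59 = 413.5 m.
Depth below ground = 568 − 413.5 = 155 m.

155 m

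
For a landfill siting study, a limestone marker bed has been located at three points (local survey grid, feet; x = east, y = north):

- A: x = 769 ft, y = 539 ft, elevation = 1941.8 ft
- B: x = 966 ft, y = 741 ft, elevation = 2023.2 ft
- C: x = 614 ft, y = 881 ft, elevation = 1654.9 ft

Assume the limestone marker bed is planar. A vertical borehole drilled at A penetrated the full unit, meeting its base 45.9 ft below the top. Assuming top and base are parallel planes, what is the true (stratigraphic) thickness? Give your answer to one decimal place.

32.8 ft

Let the plane be z = a·x + b·y + c.
B−A: 197a + 202b = 81.4;  C−A: −155a + 342b = −286.9.
Solving gives a = 0.86937, b = −0.44488.
|∇z| = √(a²+b²) = 0.97658, so dip δ = arctan(0.97658) = 44.32°.
True thickness = vertical thickness × cos δ = 45.9 × cos 44.32° = 32.8 ft.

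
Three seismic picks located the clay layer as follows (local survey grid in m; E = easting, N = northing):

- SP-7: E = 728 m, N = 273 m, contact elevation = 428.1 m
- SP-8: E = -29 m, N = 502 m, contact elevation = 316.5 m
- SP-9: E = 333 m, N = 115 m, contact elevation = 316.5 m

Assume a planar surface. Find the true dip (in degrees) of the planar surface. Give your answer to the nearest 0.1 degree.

Let the plane be z = a·E + b·N + c.
SP-8−SP-7: −757a + 229b = −111.6;  SP-9−SP-7: −395a − 158b = −111.6.
Solving gives a = 0.20560, b = 0.19232.
Gradient magnitude |∇z| = √(a² + b²) = √(0.04227 + 0.03699) = 0.28153.
True dip = arctan(0.28153) = 15.7°, dipping toward SW (azimuth ≈ 227°).

15.7°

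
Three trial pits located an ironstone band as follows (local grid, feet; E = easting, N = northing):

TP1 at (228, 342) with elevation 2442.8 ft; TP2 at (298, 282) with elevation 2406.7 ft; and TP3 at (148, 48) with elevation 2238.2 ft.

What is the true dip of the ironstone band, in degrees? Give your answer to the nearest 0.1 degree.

Let the plane be z = a·E + b·N + c.
TP2−TP1: 70a − 60b = −36.1;  TP3−TP1: −80a − 294b = −204.6.
Solving gives a = 0.06551, b = 0.67809.
Gradient magnitude |∇z| = √(a² + b²) = √(0.00429 + 0.45981) = 0.68125.
True dip = arctan(0.68125) = 34.3°, dipping toward S (azimuth ≈ 186°).

34.3°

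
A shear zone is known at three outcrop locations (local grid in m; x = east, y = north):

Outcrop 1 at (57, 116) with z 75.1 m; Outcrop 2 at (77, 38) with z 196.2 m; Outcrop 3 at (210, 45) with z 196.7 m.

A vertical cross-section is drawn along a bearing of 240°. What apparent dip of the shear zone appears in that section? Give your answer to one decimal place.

Two edge vectors: Outcrop 1→Outcrop 2 = (20, -78, 121.1), Outcrop 1→Outcrop 3 = (153, -71, 121.6).
Normal n = (Outcrop 1→Outcrop 2) × (Outcrop 1→Outcrop 3) = (-886.7, 16096.3, 10514).
So ∂z/∂x = −n_x/n_z = 0.08434 and ∂z/∂y = −n_y/n_z = −1.53094.
Unit vector along 240° is (sin 240°, cos 240°) = (-0.8660, -0.5000).
Slope in that direction = a·(-0.8660) + b·(-0.5000) = 0.69243.
Apparent dip = arctan|0.69243| = 34.7° (true dip is 56.9°, so apparent ≤ true as expected).

34.7°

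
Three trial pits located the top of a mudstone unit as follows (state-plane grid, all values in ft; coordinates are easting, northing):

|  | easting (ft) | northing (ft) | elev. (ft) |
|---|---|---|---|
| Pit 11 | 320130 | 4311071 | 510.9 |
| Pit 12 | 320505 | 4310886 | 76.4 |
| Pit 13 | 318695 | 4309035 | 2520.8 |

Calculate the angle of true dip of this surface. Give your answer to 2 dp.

Two edge vectors: Pit 11→Pit 12 = (375, -185, -434.5), Pit 11→Pit 13 = (-1435, -2036, 2009.9).
Normal n = (Pit 11→Pit 12) × (Pit 11→Pit 13) = (-1256473.5, -130205, -1028975).
So ∂z/∂easting = −n_x/n_z = −1.22109 and ∂z/∂northing = −n_y/n_z = −0.12654.
Gradient magnitude |∇z| = √(a² + b²) = √(1.49107 + 0.01601) = 1.22763.
True dip = arctan(1.22763) = 50.83°, dipping toward E (azimuth ≈ 084°).

50.83°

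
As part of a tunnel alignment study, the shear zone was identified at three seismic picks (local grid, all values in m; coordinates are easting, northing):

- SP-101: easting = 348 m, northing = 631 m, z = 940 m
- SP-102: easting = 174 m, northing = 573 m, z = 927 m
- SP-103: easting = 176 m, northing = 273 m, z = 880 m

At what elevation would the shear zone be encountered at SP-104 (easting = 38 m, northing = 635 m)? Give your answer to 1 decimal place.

933.7 m

Two edge vectors: SP-101→SP-102 = (-174, -58, -13), SP-101→SP-103 = (-172, -358, -60).
Normal n = (SP-101→SP-102) × (SP-101→SP-103) = (-1174, -8204, 52316).
So ∂z/∂easting = −n_x/n_z = 0.02244 and ∂z/∂northing = −n_y/n_z = 0.15682.
Intercept c from SP-101: 940 − 7.81 − 98.95 = 833.24.
At (38, 635): z = 0.9 + 99.6 + 833.24 = 933.7 m.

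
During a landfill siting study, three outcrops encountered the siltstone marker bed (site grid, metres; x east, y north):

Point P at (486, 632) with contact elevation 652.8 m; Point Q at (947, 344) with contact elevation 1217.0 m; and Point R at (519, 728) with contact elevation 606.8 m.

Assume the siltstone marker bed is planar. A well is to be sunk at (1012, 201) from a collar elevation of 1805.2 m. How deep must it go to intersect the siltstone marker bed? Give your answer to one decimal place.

Let the plane be z = a·x + b·y + c.
Point Q−Point P: 461a − 288b = 564.2;  Point R−Point P: 33a + 96b = −46.
Solving gives a = 0.761071, b = −0.740785.
Then c = 652.8 − a·486 − b·632 = 751.10.
At (1012, 201): z_contact = 770.20 − 148.90 + 751.10 = 1372.40 m.
Depth below ground = 1805.2 − 1372.40 = 432.8 m.

432.8 m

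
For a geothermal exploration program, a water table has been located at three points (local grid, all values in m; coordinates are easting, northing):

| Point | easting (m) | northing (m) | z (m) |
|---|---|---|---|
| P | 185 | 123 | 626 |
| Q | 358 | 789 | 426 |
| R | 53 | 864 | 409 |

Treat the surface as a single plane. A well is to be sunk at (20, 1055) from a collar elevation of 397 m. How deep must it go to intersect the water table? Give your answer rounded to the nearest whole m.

Two edge vectors: P→Q = (173, 666, -200), P→R = (-132, 741, -217).
Normal n = (P→Q) × (P→R) = (3678, 63941, 216105).
So ∂z/∂easting = −n_x/n_z = −0.01702 and ∂z/∂northing = −n_y/n_z = −0.29588.
Intercept c from P: 626 + 3.15 + 36.39 = 665.54.
At (20, 1055): z_contact = −0.3 − 312.2 + 665.54 = 353.0 m.
Depth below ground = 397 − 353.0 = 44 m.

44 m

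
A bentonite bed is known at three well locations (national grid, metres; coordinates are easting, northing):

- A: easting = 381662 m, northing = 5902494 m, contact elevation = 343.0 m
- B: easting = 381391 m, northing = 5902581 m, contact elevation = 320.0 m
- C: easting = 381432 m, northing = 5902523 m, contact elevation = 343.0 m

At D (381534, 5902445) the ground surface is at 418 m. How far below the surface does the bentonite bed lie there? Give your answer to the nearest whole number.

Two edge vectors: A→B = (-271, 87, -23), A→C = (-230, 29, 0).
Normal n = (A→B) × (A→C) = (667, 5290, 12151).
So ∂z/∂easting = −n_x/n_z = −0.05489260 and ∂z/∂northing = −n_y/n_z = −0.43535511.
Intercept c from A: 343 + 20950.42 + 2569680.95 = 2590974.37.
At (381534, 5902445): z_contact = −20943.4 − 2569659.6 + 2590974.37 = 371.4 m.
Depth below ground = 418 − 371.4 = 47 m.

47 m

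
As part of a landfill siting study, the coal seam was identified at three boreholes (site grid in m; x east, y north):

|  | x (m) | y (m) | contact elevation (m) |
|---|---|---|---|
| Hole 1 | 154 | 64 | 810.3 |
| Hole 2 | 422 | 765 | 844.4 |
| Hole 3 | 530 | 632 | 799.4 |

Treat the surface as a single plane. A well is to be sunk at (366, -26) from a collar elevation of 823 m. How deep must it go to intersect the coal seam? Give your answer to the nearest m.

Let the plane be z = a·x + b·y + c.
Hole 2−Hole 1: 268a + 701b = 34.1;  Hole 3−Hole 1: 376a + 568b = −10.9.
Solving gives a = −0.24256, b = 0.14138.
Then c = 810.3 − a·154 − b·64 = 838.61.
At (366, -26): z_contact = −88.8 − 3.7 + 838.61 = 746.2 m.
Depth below ground = 823 − 746.2 = 77 m.

77 m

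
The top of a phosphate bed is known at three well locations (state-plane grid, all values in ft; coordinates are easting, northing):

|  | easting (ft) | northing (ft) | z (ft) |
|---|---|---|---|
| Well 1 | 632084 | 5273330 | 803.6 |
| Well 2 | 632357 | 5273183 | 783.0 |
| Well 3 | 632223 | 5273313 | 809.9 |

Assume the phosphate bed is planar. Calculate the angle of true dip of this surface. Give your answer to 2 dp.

Two edge vectors: Well 1→Well 2 = (273, -147, -20.6), Well 1→Well 3 = (139, -17, 6.3).
Normal n = (Well 1→Well 2) × (Well 1→Well 3) = (-1276.3, -4583.3, 15792).
So ∂z/∂easting = −n_x/n_z = 0.08082 and ∂z/∂northing = −n_y/n_z = 0.29023.
Gradient magnitude |∇z| = √(a² + b²) = √(0.00653 + 0.08423) = 0.30127.
True dip = arctan(0.30127) = 16.77°, dipping toward SSW (azimuth ≈ 196°).

16.77°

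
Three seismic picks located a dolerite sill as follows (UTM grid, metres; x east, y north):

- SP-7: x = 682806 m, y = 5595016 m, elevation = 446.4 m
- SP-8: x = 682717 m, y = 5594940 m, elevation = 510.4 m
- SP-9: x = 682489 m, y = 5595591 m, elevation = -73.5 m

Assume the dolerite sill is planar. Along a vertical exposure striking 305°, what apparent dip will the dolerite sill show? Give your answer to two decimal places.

28.22°

Let the plane be z = a·x + b·y + c.
SP-8−SP-7: −89a − 76b = 64;  SP-9−SP-7: −317a + 575b = −519.9.
Solving gives a = 0.03604, b = −0.88431.
Unit vector along 305° is (sin 305°, cos 305°) = (-0.8192, 0.5736).
Slope in that direction = a·(-0.8192) + b·(0.5736) = −0.53674.
Apparent dip = arctan|0.53674| = 28.22° (true dip is 41.5°, so apparent ≤ true as expected).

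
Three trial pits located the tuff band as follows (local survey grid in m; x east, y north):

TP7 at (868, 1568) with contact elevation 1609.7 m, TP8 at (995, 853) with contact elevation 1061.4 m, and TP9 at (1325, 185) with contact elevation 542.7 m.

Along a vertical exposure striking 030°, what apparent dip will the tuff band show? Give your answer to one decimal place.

32.8°

Two edge vectors: TP7→TP8 = (127, -715, -548.3), TP7→TP9 = (457, -1383, -1067).
Normal n = (TP7→TP8) × (TP7→TP9) = (4606.1, -115064.1, 151114).
So ∂z/∂x = −n_x/n_z = −0.03048 and ∂z/∂y = −n_y/n_z = 0.76144.
Unit vector along 030° is (sin 30°, cos 30°) = (0.5000, 0.8660).
Slope in that direction = a·(0.5000) + b·(0.8660) = 0.64419.
Apparent dip = arctan|0.64419| = 32.8° (true dip is 37.3°, so apparent ≤ true as expected).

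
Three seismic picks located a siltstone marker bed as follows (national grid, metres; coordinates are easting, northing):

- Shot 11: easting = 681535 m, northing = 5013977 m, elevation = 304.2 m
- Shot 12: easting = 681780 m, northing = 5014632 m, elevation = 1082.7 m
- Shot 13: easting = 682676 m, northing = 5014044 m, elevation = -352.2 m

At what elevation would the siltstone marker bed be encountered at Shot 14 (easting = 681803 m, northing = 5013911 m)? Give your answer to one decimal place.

Let the plane be z = a·easting + b·northing + c.
Shot 12−Shot 11: 245a + 655b = 778.5;  Shot 13−Shot 11: 1141a + 67b = −656.4.
Solving gives a = −0.659563712, b = 1.435256656.
Then c = 304.2 − a·681535 − b·5013977 = −6746523.91.
At (681803, 5013911): z = −449692.5 + 7196249.1 − 6746523.91 = 32.7 m.

32.7 m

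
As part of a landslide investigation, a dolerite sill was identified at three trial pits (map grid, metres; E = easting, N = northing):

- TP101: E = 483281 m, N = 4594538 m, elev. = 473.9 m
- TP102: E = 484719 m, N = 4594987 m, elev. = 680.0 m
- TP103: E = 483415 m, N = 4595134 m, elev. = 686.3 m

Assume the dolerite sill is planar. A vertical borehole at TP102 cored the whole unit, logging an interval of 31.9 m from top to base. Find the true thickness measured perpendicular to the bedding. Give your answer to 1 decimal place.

Let the plane be z = a·E + b·N + c.
TP102−TP101: 1438a + 449b = 206.1;  TP103−TP101: 134a + 596b = 212.4.
Solving gives a = 0.03447, b = 0.34863.
|∇z| = √(a²+b²) = 0.35033, so dip δ = arctan(0.35033) = 19.31°.
True thickness = vertical thickness × cos δ = 31.9 × cos 19.31° = 30.1 m.

30.1 m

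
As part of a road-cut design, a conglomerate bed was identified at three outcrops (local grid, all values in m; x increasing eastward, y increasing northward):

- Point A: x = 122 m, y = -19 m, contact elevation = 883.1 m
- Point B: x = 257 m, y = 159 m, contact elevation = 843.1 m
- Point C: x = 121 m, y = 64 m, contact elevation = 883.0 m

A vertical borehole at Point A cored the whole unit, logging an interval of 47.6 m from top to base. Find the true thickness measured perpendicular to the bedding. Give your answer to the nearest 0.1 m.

45.7 m

Let the plane be z = a·x + b·y + c.
Point B−Point A: 135a + 178b = −40;  Point C−Point A: −1a + 83b = −0.1.
Solving gives a = −0.29010, b = −0.00470.
|∇z| = √(a²+b²) = 0.29014, so dip δ = arctan(0.29014) = 16.18°.
True thickness = vertical thickness × cos δ = 47.6 × cos 16.18° = 45.7 m.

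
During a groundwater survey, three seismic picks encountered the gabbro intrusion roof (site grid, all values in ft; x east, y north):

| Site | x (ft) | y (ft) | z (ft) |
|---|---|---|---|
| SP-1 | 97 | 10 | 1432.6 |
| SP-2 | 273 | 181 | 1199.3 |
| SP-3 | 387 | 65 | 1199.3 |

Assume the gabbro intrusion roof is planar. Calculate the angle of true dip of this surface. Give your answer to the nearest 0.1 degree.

Let the plane be z = a·x + b·y + c.
SP-2−SP-1: 176a + 171b = −233.3;  SP-3−SP-1: 290a + 55b = −233.3.
Solving gives a = −0.67810, b = −0.66640.
Gradient magnitude |∇z| = √(a² + b²) = √(0.45981 + 0.44409) = 0.95074.
True dip = arctan(0.95074) = 43.6°, dipping toward NE (azimuth ≈ 045°).

43.6°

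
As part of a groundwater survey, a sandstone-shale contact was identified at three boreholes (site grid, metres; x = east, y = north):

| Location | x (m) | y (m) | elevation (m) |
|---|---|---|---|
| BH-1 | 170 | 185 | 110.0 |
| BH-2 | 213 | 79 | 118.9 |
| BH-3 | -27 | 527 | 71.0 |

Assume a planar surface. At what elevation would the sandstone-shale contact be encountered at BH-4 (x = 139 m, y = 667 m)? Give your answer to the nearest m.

Let the plane be z = a·x + b·y + c.
BH-2−BH-1: 43a − 106b = 8.9;  BH-3−BH-1: −197a + 342b = −39.
Solving gives a = 0.17652, b = −0.01235.
Then c = 110 − a·170 − b·185 = 82.28.
At (139, 667): z = 24.5 − 8.2 + 82.28 = 98.6 m.

99 m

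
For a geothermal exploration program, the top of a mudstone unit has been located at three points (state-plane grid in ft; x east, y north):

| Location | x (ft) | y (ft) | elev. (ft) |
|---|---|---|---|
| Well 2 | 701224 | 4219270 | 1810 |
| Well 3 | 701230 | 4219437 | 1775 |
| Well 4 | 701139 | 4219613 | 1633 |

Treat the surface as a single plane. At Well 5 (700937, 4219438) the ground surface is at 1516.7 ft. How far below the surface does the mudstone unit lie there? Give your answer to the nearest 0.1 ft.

Let the plane be z = a·x + b·y + c.
Well 3−Well 2: 6a + 167b = −35;  Well 4−Well 2: −85a + 343b = −177.
Solving gives a = 1.080046761, b = −0.248384914.
Then c = 1810 − a·701224 − b·4219270 = 292458.30.
At (700937, 4219438): z_contact = 757044.74 − 1048044.74 + 292458.30 = 1458.30 ft.
Depth below ground = 1516.7 − 1458.30 = 58.4 ft.

58.4 ft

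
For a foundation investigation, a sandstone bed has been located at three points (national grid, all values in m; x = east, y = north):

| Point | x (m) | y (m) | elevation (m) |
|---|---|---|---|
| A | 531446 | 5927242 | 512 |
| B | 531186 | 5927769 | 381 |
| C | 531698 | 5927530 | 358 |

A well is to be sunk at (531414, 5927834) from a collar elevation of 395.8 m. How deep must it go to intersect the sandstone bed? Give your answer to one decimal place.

Two edge vectors: A→B = (-260, 527, -131), A→C = (252, 288, -154).
Normal n = (A→B) × (A→C) = (-43430, -73052, -207684).
So ∂z/∂x = −n_x/n_z = −0.209115772 and ∂z/∂y = −n_y/n_z = −0.351745922.
Intercept c from A: 512 + 111133.74 + 2084883.20 = 2196528.94.
At (531414, 5927834): z_contact = −111127.05 − 2085091.43 + 2196528.94 = 310.46 m.
Depth below ground = 395.8 − 310.46 = 85.3 m.

85.3 m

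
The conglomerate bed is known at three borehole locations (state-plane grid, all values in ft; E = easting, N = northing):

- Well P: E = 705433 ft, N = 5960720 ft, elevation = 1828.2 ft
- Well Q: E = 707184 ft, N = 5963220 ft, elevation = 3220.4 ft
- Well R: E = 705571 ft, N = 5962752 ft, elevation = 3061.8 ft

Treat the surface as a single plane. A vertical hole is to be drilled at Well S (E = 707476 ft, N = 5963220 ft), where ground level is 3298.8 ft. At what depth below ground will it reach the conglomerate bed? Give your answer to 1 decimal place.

Two edge vectors: Well P→Well Q = (1751, 2500, 1392.2), Well P→Well R = (138, 2032, 1233.6).
Normal n = (Well P→Well Q) × (Well P→Well R) = (255049.6, -1967910, 3213032).
So ∂z/∂E = −n_x/n_z = −0.079379726 and ∂z/∂N = −n_y/n_z = 0.612477560.
Intercept c from Well P: 1828.2 + 55997.08 − 3650807.24 = −3592981.96.
At (707476, 5963220): z_contact = −56159.25 + 3652338.44 − 3592981.96 = 3197.22 ft.
Depth below ground = 3298.8 − 3197.22 = 101.6 ft.

101.6 ft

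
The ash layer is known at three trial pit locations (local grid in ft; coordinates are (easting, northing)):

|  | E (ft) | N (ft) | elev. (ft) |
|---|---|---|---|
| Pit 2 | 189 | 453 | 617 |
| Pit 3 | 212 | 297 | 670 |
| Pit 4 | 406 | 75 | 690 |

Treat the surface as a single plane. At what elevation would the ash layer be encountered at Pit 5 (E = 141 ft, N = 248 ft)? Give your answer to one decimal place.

713.5 ft

Two edge vectors: Pit 2→Pit 3 = (23, -156, 53), Pit 2→Pit 4 = (217, -378, 73).
Normal n = (Pit 2→Pit 3) × (Pit 2→Pit 4) = (8646, 9822, 25158).
So ∂z/∂E = −n_x/n_z = −0.34367 and ∂z/∂N = −n_y/n_z = −0.39041.
Intercept c from Pit 2: 617 + 64.95 + 176.86 = 858.81.
At (141, 248): z = −48.5 − 96.8 + 858.81 = 713.5 ft.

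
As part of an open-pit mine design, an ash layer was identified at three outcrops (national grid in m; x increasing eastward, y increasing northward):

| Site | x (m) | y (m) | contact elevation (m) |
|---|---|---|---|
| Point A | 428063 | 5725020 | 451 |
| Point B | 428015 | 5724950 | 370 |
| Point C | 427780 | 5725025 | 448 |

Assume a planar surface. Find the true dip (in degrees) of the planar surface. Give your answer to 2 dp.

Two edge vectors: Point A→Point B = (-48, -70, -81), Point A→Point C = (-283, 5, -3).
Normal n = (Point A→Point B) × (Point A→Point C) = (615, 22779, -20050).
So ∂z/∂x = −n_x/n_z = 0.03067 and ∂z/∂y = −n_y/n_z = 1.13611.
Gradient magnitude |∇z| = √(a² + b²) = √(0.00094 + 1.29075) = 1.13652.
True dip = arctan(1.13652) = 48.66°, dipping toward S (azimuth ≈ 182°).

48.66°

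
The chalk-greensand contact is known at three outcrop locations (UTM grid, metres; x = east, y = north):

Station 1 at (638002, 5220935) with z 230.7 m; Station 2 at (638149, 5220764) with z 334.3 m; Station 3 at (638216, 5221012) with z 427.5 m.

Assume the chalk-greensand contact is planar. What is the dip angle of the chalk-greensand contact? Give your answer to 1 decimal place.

Two edge vectors: Station 1→Station 2 = (147, -171, 103.6), Station 1→Station 3 = (214, 77, 196.8).
Normal n = (Station 1→Station 2) × (Station 1→Station 3) = (-41630, -6759.2, 47913).
So ∂z/∂x = −n_x/n_z = 0.86887 and ∂z/∂y = −n_y/n_z = 0.14107.
Gradient magnitude |∇z| = √(a² + b²) = √(0.75493 + 0.01990) = 0.88024.
True dip = arctan(0.88024) = 41.4°, dipping toward W (azimuth ≈ 261°).

41.4°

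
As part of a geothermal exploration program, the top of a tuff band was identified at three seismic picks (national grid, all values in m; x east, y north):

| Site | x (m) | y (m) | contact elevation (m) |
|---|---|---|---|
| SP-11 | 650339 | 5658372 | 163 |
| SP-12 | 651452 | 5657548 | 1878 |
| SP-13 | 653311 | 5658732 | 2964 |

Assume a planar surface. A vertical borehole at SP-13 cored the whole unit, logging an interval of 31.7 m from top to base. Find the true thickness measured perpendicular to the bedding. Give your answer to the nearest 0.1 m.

19.9 m

Let the plane be z = a·x + b·y + c.
SP-12−SP-11: 1113a − 824b = 1715;  SP-13−SP-11: 2972a + 360b = 2801.
Solving gives a = 1.02661, b = −0.69465.
|∇z| = √(a²+b²) = 1.23954, so dip δ = arctan(1.23954) = 51.11°.
True thickness = vertical thickness × cos δ = 31.7 × cos 51.11° = 19.9 m.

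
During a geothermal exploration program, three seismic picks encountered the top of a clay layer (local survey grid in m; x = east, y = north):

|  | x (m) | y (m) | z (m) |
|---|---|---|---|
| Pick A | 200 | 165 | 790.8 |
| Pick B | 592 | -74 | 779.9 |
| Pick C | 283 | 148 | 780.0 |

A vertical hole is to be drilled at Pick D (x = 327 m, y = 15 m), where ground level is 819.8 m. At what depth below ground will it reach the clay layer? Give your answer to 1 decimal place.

Let the plane be z = a·x + b·y + c.
Pick B−Pick A: 392a − 239b = −10.9;  Pick C−Pick A: 83a − 17b = −10.8.
Solving gives a = −0.18188, b = −0.25271.
Then c = 790.8 − a·200 − b·165 = 868.87.
At (327, 15): z_contact = −59.47 − 3.79 + 868.87 = 805.61 m.
Depth below ground = 819.8 − 805.61 = 14.2 m.

14.2 m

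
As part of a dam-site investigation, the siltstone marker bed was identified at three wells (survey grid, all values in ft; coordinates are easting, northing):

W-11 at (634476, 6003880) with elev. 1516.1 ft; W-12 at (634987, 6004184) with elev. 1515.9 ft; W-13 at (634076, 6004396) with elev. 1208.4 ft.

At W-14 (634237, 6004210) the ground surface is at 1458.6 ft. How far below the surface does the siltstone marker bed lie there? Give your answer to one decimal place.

Let the plane be z = a·easting + b·northing + c.
W-12−W-11: 511a + 304b = −0.2;  W-13−W-11: −400a + 516b = −307.7.
Solving gives a = 0.242521206, b = −0.408316895.
Then c = 1516.1 − a·634476 − b·6003880 = 2299127.85.
At (634237, 6004210): z_contact = 153815.92 − 2451620.38 + 2299127.85 = 1323.39 ft.
Depth below ground = 1458.6 − 1323.39 = 135.2 ft.

135.2 ft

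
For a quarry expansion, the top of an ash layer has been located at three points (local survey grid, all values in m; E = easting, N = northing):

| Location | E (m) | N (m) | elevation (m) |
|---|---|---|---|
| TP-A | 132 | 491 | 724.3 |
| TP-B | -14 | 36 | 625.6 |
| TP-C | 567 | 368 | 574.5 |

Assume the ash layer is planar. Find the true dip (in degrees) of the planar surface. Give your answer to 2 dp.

Let the plane be z = a·E + b·N + c.
TP-B−TP-A: −146a − 455b = −98.7;  TP-C−TP-A: 435a − 123b = −149.8.
Solving gives a = −0.25949, b = 0.30019.
Gradient magnitude |∇z| = √(a² + b²) = √(0.06733 + 0.09011) = 0.39679.
True dip = arctan(0.39679) = 21.64°, dipping toward SE (azimuth ≈ 139°).

21.64°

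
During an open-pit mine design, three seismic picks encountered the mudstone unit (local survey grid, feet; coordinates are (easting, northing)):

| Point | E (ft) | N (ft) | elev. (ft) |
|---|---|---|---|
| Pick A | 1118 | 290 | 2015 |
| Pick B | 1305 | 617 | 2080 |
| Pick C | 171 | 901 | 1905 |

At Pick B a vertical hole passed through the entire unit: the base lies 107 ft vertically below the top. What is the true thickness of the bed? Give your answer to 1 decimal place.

Two edge vectors: Pick A→Pick B = (187, 327, 65), Pick A→Pick C = (-947, 611, -110).
Normal n = (Pick A→Pick B) × (Pick A→Pick C) = (-75685, -40985, 423926).
So ∂z/∂E = −n_x/n_z = 0.17853 and ∂z/∂N = −n_y/n_z = 0.09668.
|∇z| = √(a²+b²) = 0.20303, so dip δ = arctan(0.20303) = 11.48°.
True thickness = vertical thickness × cos δ = 107 × cos 11.48° = 104.9 ft.

104.9 ft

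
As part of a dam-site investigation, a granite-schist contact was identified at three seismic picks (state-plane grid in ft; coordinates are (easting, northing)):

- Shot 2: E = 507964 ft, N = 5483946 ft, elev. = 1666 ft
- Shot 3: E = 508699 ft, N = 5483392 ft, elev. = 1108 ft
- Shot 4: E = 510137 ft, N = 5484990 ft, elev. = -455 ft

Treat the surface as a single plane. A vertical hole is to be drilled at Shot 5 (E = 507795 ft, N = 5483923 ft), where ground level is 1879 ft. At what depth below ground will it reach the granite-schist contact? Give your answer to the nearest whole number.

Let the plane be z = a·E + b·N + c.
Shot 3−Shot 2: 735a − 554b = −558;  Shot 4−Shot 2: 2173a + 1044b = −2121.
Solving gives a = −0.89164065, b = −0.17573263.
Then c = 1666 − a·507964 − b·5483946 = 1418295.61.
At (507795, 5483923): z_contact = −452770.7 − 963704.2 + 1418295.61 = 1820.7 ft.
Depth below ground = 1879 − 1820.7 = 58 ft.

58 ft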